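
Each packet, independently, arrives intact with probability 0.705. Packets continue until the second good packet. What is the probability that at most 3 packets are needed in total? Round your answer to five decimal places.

0.79027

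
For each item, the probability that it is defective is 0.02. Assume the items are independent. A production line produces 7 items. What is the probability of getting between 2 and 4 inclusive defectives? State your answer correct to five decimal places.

0.00786

X ~ Binomial(7, 0.02); P(2 ≤ X ≤ 4) = Σ C(7,k) p^k (1−p)^(7−k) over k:
  k=2: C(7,2)·0.02^2·0.98^5 = 0.0075929
  k=3: C(7,3)·0.02^3·0.98^4 = 0.0002583
  k=4: C(7,4)·0.02^4·0.98^3 = 0.0000053
Total = 0.0078565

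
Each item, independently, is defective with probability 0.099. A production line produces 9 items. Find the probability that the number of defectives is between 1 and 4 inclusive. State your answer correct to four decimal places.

0.6078

X ~ Binomial(9, 0.099); P(1 ≤ X ≤ 4) = Σ C(9,k) p^k (1−p)^(9−k) over k:
  k=1: C(9,1)·0.099^1·0.901^8 = 0.386969
  k=2: C(9,2)·0.099^2·0.901^7 = 0.170077
  k=3: C(9,3)·0.099^3·0.901^6 = 0.043605
  k=4: C(9,4)·0.099^4·0.901^5 = 0.007187
Total = 0.607838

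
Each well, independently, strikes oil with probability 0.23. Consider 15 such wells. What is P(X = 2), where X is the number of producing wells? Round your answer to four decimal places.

X ~ Binomial(n=15, p=0.23).
P(X=2) = C(15,2) · p^2 · (1−p)^13
= 105 · 0.0529 · 0.033449 = 0.185791

0.1858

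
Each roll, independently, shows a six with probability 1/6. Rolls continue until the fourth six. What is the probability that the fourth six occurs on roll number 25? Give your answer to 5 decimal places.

0.03395

Y = trial on which the fourth success occurs; negative binomial, r=4, p=0.166667.
P(Y=25) = C(24,3) · p^4 · (1−p)^21
= 2024 · 0.0007716 · 0.021737 = 0.0339468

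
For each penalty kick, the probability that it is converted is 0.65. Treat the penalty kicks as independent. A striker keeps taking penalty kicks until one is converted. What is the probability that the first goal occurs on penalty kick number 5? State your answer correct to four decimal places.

0.0098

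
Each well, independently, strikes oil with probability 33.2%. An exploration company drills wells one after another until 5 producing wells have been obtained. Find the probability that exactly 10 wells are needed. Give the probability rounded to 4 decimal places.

0.0676

Y = trial on which the fifth success occurs; negative binomial, r=5, p=0.332.
P(Y=10) = C(9,4) · p^5 · (1−p)^5
= 126 · 0.0040336 · 0.13301 = 0.067599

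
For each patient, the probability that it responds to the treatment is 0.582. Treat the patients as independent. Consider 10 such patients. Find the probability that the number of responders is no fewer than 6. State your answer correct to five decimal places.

0.58737

X ~ Binomial(10, 0.582); P(X ≥ 6) = Σ C(10,k) p^k (1−p)^(10−k) over k:
  k=6: C(10,6)·0.582^6·0.418^4 = 0.2491508
  k=7: C(10,7)·0.582^7·0.418^3 = 0.1982307
  k=8: C(10,8)·0.582^8·0.418^2 = 0.1035021
  k=9: C(10,9)·0.582^9·0.418^1 = 0.0320246
  k=10: C(10,10)·0.582^10·0.418^0 = 0.0044589
Total = 0.5873671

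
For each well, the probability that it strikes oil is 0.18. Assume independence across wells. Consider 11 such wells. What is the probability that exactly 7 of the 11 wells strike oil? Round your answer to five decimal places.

X ~ Binomial(n=11, p=0.18).
P(X=7) = C(11,7) · p^7 · (1−p)^4
= 330 · 6.1222e-06 · 0.45212 = 0.0009134

0.00091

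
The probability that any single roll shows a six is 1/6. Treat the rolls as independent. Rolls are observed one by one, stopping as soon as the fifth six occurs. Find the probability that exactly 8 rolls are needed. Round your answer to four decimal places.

Y = trial on which the fifth success occurs; negative binomial, r=5, p=0.166667.
P(Y=8) = C(7,4) · p^5 · (1−p)^3
= 35 · 0.0001286 · 0.5787 = 0.002605

0.0026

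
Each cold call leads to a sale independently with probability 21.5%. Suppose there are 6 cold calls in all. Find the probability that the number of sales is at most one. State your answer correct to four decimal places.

0.6185

X ~ Binomial(6, 0.215); P(X ≤ 1) = Σ C(6,k) p^k (1−p)^(6−k) over k:
  k=0: C(6,0)·0.215^0·0.785^6 = 0.234001
  k=1: C(6,1)·0.215^1·0.785^5 = 0.384537
Total = 0.618538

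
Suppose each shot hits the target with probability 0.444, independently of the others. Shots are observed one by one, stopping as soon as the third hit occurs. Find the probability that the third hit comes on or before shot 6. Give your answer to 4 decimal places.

Finishing within 6 shots ⇔ at least 3 successes in the first 6. With X ~ Binomial(6, 0.444), P(Y ≤ 6) = 1 − P(X ≤ 2).
  k=0: C(6,0)·0.444^0·0.556^6 = 0.029543
  k=1: C(6,1)·0.444^1·0.556^5 = 0.141549
  k=2: C(6,2)·0.444^2·0.556^4 = 0.282590
1 − 0.453682 = 0.546318

0.5463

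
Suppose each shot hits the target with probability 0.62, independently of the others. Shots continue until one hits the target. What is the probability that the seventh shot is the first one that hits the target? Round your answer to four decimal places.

Geometric (trials to first success), p = 0.62.
P(Y = 7) = (1−p)^6 · p = 0.0030109 · 0.62 = 0.001867

0.0019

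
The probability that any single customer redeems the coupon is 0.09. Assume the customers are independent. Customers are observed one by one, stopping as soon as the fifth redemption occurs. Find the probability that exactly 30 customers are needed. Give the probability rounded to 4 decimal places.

0.0133

Y = trial on which the fifth success occurs; negative binomial, r=5, p=0.09.
P(Y=30) = C(29,4) · p^5 · (1−p)^25
= 23751 · 5.9049e-06 · 0.094631 = 0.013272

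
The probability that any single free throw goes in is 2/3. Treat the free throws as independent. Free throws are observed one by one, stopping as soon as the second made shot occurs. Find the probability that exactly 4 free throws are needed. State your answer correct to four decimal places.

Y = trial on which the second success occurs; negative binomial, r=2, p=0.666667.
P(Y=4) = C(3,1) · p^2 · (1−p)^2
= 3 · 0.44444 · 0.11111 = 0.148148

0.1481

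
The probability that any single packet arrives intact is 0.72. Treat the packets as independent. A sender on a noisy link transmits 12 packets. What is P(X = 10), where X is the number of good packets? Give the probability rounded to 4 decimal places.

0.1937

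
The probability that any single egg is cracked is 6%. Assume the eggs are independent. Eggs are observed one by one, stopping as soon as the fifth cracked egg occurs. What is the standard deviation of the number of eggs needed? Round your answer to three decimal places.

36.132

Y = total eggs until the fifth success; negative binomial with r=5, p=0.06.
SD(Y) = √[r(1−p)/p²] = √(1305.55556) = 36.13247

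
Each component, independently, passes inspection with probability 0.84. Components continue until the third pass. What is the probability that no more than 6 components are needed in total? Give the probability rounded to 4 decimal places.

0.9925

Finishing within 6 components ⇔ at least 3 successes in the first 6. With X ~ Binomial(6, 0.84), P(Y ≤ 6) = 1 − P(X ≤ 2).
  k=0: C(6,0)·0.84^0·0.16^6 = 0.000017
  k=1: C(6,1)·0.84^1·0.16^5 = 0.000528
  k=2: C(6,2)·0.84^2·0.16^4 = 0.006936
1 − 0.007482 = 0.992518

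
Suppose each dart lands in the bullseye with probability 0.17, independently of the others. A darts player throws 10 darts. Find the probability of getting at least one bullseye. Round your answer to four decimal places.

0.8448

P(at least one) = 1 − P(none) = 1 − (1 − 0.17)^10
= 1 − 0.155160 = 0.844840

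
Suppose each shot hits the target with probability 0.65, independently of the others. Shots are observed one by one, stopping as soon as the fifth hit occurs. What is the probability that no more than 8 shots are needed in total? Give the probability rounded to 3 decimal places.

Finishing within 8 shots ⇔ at least 5 successes in the first 8. With X ~ Binomial(8, 0.65), P(Y ≤ 8) = 1 − P(X ≤ 4).
  k=0: C(8,0)·0.65^0·0.35^8 = 0.00023
  k=1: C(8,1)·0.65^1·0.35^7 = 0.00335
  k=2: C(8,2)·0.65^2·0.35^6 = 0.02175
  k=3: C(8,3)·0.65^3·0.35^5 = 0.08077
  k=4: C(8,4)·0.65^4·0.35^4 = 0.18751
1 − 0.29360 = 0.70640

0.706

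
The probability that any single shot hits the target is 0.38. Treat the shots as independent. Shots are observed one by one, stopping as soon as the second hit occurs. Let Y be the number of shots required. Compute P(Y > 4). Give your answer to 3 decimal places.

0.510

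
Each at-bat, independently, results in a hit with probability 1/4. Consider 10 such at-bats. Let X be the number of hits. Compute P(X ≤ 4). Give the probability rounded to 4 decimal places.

X ~ Binomial(10, 0.25); P(X ≤ 4) = Σ C(10,k) p^k (1−p)^(10−k) over k:
  k=0: C(10,0)·0.25^0·0.75^10 = 0.056314
  k=1: C(10,1)·0.25^1·0.75^9 = 0.187712
  k=2: C(10,2)·0.25^2·0.75^8 = 0.281568
  k=3: C(10,3)·0.25^3·0.75^7 = 0.250282
  k=4: C(10,4)·0.25^4·0.75^6 = 0.145998
Total = 0.921873

0.9219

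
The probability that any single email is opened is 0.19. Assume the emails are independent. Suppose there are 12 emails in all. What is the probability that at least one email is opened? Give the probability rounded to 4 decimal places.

P(at least one) = 1 − P(none) = 1 − (1 − 0.19)^12
= 1 − 0.079766 = 0.920234

0.9202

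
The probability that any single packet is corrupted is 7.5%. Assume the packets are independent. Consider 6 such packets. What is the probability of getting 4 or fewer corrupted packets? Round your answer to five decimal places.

0.99999

X ~ Binomial(6, 0.075); P(X ≤ 4) = Σ C(6,k) p^k (1−p)^(6−k) over k:
  k=0: C(6,0)·0.075^0·0.925^6 = 0.6263980
  k=1: C(6,1)·0.075^1·0.925^5 = 0.3047342
  k=2: C(6,2)·0.075^2·0.925^4 = 0.0617704
  k=3: C(6,3)·0.075^3·0.925^3 = 0.0066779
  k=4: C(6,4)·0.075^4·0.925^2 = 0.0004061
Total = 0.9999867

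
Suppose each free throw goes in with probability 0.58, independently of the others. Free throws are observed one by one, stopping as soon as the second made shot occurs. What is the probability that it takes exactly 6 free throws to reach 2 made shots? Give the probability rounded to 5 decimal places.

Y = trial on which the second success occurs; negative binomial, r=2, p=0.58.
P(Y=6) = C(5,1) · p^2 · (1−p)^4
= 5 · 0.3364 · 0.031117 = 0.0523387

0.05234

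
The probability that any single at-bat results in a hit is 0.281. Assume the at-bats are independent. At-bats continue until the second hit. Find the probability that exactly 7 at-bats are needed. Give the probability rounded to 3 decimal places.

0.091

Y = trial on which the second success occurs; negative binomial, r=2, p=0.281.
P(Y=7) = C(6,1) · p^2 · (1−p)^5
= 6 · 0.078961 · 0.19215 = 0.09103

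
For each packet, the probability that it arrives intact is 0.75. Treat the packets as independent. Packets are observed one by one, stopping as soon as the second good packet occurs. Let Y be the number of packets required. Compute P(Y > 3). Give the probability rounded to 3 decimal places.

0.156

Needing more than 3 packets ⇔ fewer than 2 successes in the first 3. With X ~ Binomial(3, 0.75), P(Y > 3) = P(X ≤ 1).
  k=0: C(3,0)·0.75^0·0.25^3 = 0.01562
  k=1: C(3,1)·0.75^1·0.25^2 = 0.14062
P(X ≤ 1) = 0.15625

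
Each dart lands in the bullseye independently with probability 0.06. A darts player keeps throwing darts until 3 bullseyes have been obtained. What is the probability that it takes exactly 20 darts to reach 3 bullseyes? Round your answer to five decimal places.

0.01290

Y = trial on which the third success occurs; negative binomial, r=3, p=0.06.
P(Y=20) = C(19,2) · p^3 · (1−p)^17
= 171 · 0.000216 · 0.34928 = 0.0129010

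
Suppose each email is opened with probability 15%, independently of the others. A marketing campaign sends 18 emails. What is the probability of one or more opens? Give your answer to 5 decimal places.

P(at least one) = 1 − P(none) = 1 − (1 − 0.15)^18
= 1 − 0.0536464 = 0.9463536

0.94635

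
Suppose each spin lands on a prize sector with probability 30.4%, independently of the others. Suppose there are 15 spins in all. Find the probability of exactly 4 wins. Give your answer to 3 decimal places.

0.216

X ~ Binomial(n=15, p=0.304).
P(X=4) = C(15,4) · p^4 · (1−p)^11
= 1365 · 0.0085407 · 0.018565 = 0.21644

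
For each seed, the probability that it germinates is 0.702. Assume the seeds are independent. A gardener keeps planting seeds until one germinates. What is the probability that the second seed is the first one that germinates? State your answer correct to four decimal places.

0.2092

Geometric (trials to first success), p = 0.702.
P(Y = 2) = (1−p)^1 · p = 0.298 · 0.702 = 0.209196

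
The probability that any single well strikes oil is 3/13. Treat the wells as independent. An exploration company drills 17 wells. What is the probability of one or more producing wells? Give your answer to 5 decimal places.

P(at least one) = 1 − P(none) = 1 − (1 − 0.230769)^17
= 1 − 0.0115601 = 0.9884399

0.98844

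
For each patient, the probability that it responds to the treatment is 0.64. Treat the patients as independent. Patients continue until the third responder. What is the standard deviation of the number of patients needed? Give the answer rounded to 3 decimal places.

1.624

Y = total patients until the third success; negative binomial with r=3, p=0.64.
SD(Y) = √[r(1−p)/p²] = √(2.63672) = 1.62380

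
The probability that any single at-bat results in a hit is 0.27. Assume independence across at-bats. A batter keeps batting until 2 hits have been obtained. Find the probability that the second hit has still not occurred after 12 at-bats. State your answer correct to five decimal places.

0.12455

Needing more than 12 at-bats ⇔ fewer than 2 successes in the first 12. With X ~ Binomial(12, 0.27), P(Y > 12) = P(X ≤ 1).
  k=0: C(12,0)·0.27^0·0.73^12 = 0.0229020
  k=1: C(12,1)·0.27^1·0.73^11 = 0.1016474
P(X ≤ 1) = 0.1245495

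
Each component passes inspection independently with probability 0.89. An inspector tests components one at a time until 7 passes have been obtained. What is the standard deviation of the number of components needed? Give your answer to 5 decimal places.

Y = total components until the seventh success; negative binomial with r=7, p=0.89.
SD(Y) = √[r(1−p)/p²] = √(0.9720995) = 0.9859511

0.98595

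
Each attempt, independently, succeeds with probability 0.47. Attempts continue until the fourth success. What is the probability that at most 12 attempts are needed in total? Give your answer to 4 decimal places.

Finishing within 12 attempts ⇔ at least 4 successes in the first 12. With X ~ Binomial(12, 0.47), P(Y ≤ 12) = 1 − P(X ≤ 3).
  k=0: C(12,0)·0.47^0·0.53^12 = 0.000491
  k=1: C(12,1)·0.47^1·0.53^11 = 0.005228
  k=2: C(12,2)·0.47^2·0.53^10 = 0.025498
  k=3: C(12,3)·0.47^3·0.53^9 = 0.075370
1 − 0.106587 = 0.893413

0.8934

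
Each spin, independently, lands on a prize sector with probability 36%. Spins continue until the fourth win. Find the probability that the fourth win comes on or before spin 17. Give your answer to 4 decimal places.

0.9115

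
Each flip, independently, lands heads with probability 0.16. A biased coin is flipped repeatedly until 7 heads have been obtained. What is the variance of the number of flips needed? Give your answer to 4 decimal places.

229.6875

Y = total flips until the seventh success; negative binomial with r=7, p=0.16.
Var(Y) = r(1−p)/p² = 7·0.84 / 0.16² = 229.687500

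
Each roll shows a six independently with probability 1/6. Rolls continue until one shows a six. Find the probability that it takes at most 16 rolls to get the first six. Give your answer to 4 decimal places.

Y = number of rolls to the first success; geometric, p = 0.166667.
P(Y ≤ 16) = 1 − (1−p)^16 = 1 − 0.054088 = 0.945912

0.9459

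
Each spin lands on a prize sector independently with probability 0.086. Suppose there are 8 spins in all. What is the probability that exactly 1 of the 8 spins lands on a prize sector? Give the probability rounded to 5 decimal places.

X ~ Binomial(n=8, p=0.086).
P(X=1) = C(8,1) · p^1 · (1−p)^7
= 8 · 0.086 · 0.53287 = 0.3666163

0.36662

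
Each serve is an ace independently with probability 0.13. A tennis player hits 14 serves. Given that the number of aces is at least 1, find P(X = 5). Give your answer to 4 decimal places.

X ~ Binomial(14, 0.13). Want P(X=5 | X≥1) = P(X=5) / P(X≥1).
P(X=5) = C(14,5)·0.13^5·0.87^9 = 0.021225
P(X≥1) = 1 − 0.142321 = 0.857679
Ratio = 0.021225 / 0.857679 = 0.024747

0.0247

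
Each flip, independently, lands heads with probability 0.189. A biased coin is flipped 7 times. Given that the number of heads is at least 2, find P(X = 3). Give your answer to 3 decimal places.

X ~ Binomial(7, 0.189). Want P(X=3 | X≥2) = P(X=3) / P(X≥2).
P(X=3) = C(7,3)·0.189^3·0.811^4 = 0.10222
P(X≥2) = 1 − 0.23075 − 0.37643 = 0.39282
Ratio = 0.10222 / 0.39282 = 0.26022

0.260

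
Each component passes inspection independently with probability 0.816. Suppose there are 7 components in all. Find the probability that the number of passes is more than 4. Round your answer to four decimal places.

0.8784

X ~ Binomial(7, 0.816); P(X ≥ 5) = Σ C(7,k) p^k (1−p)^(7−k) over k:
  k=5: C(7,5)·0.816^5·0.184^2 = 0.257221
  k=6: C(7,6)·0.816^6·0.184^1 = 0.380239
  k=7: C(7,7)·0.816^7·0.184^0 = 0.240897
Total = 0.878357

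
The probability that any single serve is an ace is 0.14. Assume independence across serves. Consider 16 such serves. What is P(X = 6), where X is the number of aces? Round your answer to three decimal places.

0.013

X ~ Binomial(n=16, p=0.14).
P(X=6) = C(16,6) · p^6 · (1−p)^10
= 8008 · 7.5295e-06 · 0.2213 = 0.01334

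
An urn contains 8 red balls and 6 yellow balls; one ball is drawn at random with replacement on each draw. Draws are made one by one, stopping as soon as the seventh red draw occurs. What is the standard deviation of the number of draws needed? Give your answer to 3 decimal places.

Y = total draws until the seventh success; negative binomial with r=7, p=0.571429.
SD(Y) = √[r(1−p)/p²] = √(9.18750) = 3.03109

3.031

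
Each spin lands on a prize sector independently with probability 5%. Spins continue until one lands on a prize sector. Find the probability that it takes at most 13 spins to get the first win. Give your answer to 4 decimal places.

0.4867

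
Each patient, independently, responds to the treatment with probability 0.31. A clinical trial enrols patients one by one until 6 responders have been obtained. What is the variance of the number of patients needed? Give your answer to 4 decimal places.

Y = total patients until the sixth success; negative binomial with r=6, p=0.31.
Var(Y) = r(1−p)/p² = 6·0.69 / 0.31² = 43.080125

43.0801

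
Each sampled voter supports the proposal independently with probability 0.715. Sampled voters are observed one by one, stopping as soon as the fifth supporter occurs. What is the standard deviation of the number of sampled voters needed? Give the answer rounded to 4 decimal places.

1.6696

Y = total sampled voters until the fifth success; negative binomial with r=5, p=0.715.
SD(Y) = √[r(1−p)/p²] = √(2.787422) = 1.669558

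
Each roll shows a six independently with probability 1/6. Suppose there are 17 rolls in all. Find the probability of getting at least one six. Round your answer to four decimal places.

P(at least one) = 1 − P(none) = 1 − (1 − 0.166667)^17
= 1 − 0.045073 = 0.954927

0.9549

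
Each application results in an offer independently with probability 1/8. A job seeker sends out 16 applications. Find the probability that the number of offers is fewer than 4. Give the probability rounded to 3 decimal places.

0.870

X ~ Binomial(16, 0.125); P(X ≤ 3) = Σ C(16,k) p^k (1−p)^(16−k) over k:
  k=0: C(16,0)·0.125^0·0.875^16 = 0.11807
  k=1: C(16,1)·0.125^1·0.875^15 = 0.26987
  k=2: C(16,2)·0.125^2·0.875^14 = 0.28914
  k=3: C(16,3)·0.125^3·0.875^13 = 0.19276
Total = 0.86984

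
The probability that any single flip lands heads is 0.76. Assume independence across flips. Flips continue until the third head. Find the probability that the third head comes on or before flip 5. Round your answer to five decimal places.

Finishing within 5 flips ⇔ at least 3 successes in the first 5. With X ~ Binomial(5, 0.76), P(Y ≤ 5) = 1 − P(X ≤ 2).
  k=0: C(5,0)·0.76^0·0.24^5 = 0.0007963
  k=1: C(5,1)·0.76^1·0.24^4 = 0.0126075
  k=2: C(5,2)·0.76^2·0.24^3 = 0.0798474
1 − 0.0932512 = 0.9067488

0.90675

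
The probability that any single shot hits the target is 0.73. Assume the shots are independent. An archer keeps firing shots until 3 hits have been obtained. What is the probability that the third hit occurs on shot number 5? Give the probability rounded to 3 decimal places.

Y = trial on which the third success occurs; negative binomial, r=3, p=0.73.
P(Y=5) = C(4,2) · p^3 · (1−p)^2
= 6 · 0.38902 · 0.0729 = 0.17016

0.170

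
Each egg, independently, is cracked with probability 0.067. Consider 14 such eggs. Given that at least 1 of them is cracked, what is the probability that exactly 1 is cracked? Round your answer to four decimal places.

X ~ Binomial(14, 0.067). Want P(X=1 | X≥1) = P(X=1) / P(X≥1).
P(X=1) = C(14,1)·0.067^1·0.933^13 = 0.380771
P(X≥1) = 1 − 0.378742 = 0.621258
Ratio = 0.380771 / 0.621258 = 0.612903

0.6129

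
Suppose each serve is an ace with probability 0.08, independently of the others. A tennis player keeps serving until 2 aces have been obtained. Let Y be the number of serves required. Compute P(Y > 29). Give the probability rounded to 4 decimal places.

0.3138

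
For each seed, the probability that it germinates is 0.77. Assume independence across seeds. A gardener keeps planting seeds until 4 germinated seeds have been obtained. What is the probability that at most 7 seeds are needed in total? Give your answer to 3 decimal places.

0.946

Finishing within 7 seeds ⇔ at least 4 successes in the first 7. With X ~ Binomial(7, 0.77), P(Y ≤ 7) = 1 − P(X ≤ 3).
  k=0: C(7,0)·0.77^0·0.23^7 = 0.00003
  k=1: C(7,1)·0.77^1·0.23^6 = 0.00080
  k=2: C(7,2)·0.77^2·0.23^5 = 0.00801
  k=3: C(7,3)·0.77^3·0.23^4 = 0.04471
1 − 0.05356 = 0.94644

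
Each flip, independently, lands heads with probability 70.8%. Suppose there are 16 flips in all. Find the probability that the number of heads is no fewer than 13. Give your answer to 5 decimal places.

X ~ Binomial(16, 0.708); P(X ≥ 13) = Σ C(16,k) p^k (1−p)^(16−k) over k:
  k=13: C(16,13)·0.708^13·0.292^3 = 0.1565918
  k=14: C(16,14)·0.708^14·0.292^2 = 0.0813603
  k=15: C(16,15)·0.708^15·0.292^1 = 0.0263028
  k=16: C(16,16)·0.708^16·0.292^0 = 0.0039860
Total = 0.2682408

0.26824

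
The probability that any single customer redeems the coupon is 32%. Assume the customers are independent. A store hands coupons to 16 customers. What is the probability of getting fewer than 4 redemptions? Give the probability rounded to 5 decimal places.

0.19534

X ~ Binomial(16, 0.32); P(X ≤ 3) = Σ C(16,k) p^k (1−p)^(16−k) over k:
  k=0: C(16,0)·0.32^0·0.68^16 = 0.0020900
  k=1: C(16,1)·0.32^1·0.68^15 = 0.0157363
  k=2: C(16,2)·0.32^2·0.68^14 = 0.0555400
  k=3: C(16,3)·0.32^3·0.68^13 = 0.1219702
Total = 0.1953366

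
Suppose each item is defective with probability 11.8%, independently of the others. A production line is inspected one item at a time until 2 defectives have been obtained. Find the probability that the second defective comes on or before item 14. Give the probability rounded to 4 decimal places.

Finishing within 14 items ⇔ at least 2 successes in the first 14. With X ~ Binomial(14, 0.118), P(Y ≤ 14) = 1 − P(X ≤ 1).
  k=0: C(14,0)·0.118^0·0.882^14 = 0.172409
  k=1: C(14,1)·0.118^1·0.882^13 = 0.322925
1 − 0.495334 = 0.504666

0.5047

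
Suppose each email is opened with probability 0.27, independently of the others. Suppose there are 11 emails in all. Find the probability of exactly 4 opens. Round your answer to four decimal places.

0.1937

X ~ Binomial(n=11, p=0.27).
P(X=4) = C(11,4) · p^4 · (1−p)^7
= 330 · 0.0053144 · 0.11047 = 0.193744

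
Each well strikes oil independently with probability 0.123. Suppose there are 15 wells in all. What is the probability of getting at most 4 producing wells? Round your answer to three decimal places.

0.971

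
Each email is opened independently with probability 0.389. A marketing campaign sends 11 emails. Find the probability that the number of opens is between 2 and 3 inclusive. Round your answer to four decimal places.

0.2874

X ~ Binomial(11, 0.389); P(2 ≤ X ≤ 3) = Σ C(11,k) p^k (1−p)^(11−k) over k:
  k=2: C(11,2)·0.389^2·0.611^9 = 0.098772
  k=3: C(11,3)·0.389^3·0.611^8 = 0.188652
Total = 0.287424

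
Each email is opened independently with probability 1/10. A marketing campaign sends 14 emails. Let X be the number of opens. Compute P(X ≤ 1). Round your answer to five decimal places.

X ~ Binomial(14, 0.10); P(X ≤ 1) = Σ C(14,k) p^k (1−p)^(14−k) over k:
  k=0: C(14,0)·0.10^0·0.90^14 = 0.2287679
  k=1: C(14,1)·0.10^1·0.90^13 = 0.3558612
Total = 0.5846291

0.58463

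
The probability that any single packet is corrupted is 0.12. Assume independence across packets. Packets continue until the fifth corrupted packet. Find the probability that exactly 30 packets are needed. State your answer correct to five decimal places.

0.02419

Y = trial on which the fifth success occurs; negative binomial, r=5, p=0.12.
P(Y=30) = C(29,4) · p^5 · (1−p)^25
= 23751 · 2.4883e-05 · 0.040932 = 0.0241911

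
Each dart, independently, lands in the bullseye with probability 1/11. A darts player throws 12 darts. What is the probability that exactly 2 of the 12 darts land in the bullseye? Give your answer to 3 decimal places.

X ~ Binomial(n=12, p=0.090909).
P(X=2) = C(12,2) · p^2 · (1−p)^10
= 66 · 0.0082645 · 0.38554 = 0.21030

0.210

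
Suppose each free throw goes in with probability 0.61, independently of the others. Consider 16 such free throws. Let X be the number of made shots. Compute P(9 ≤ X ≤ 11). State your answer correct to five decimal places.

X ~ Binomial(16, 0.61); P(9 ≤ X ≤ 11) = Σ C(16,k) p^k (1−p)^(16−k) over k:
  k=9: C(16,9)·0.61^9·0.39^7 = 0.1835891
  k=10: C(16,10)·0.61^10·0.39^6 = 0.2010065
  k=11: C(16,11)·0.61^11·0.39^5 = 0.1714880
Total = 0.5560836

0.55608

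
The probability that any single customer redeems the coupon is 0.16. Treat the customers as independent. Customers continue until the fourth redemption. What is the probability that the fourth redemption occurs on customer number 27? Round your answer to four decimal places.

0.0309

Y = trial on which the fourth success occurs; negative binomial, r=4, p=0.16.
P(Y=27) = C(26,3) · p^4 · (1−p)^23
= 2600 · 0.00065536 · 0.018131 = 0.030894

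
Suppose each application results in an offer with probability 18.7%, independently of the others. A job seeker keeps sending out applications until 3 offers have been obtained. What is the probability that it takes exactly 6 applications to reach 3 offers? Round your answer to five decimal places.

Y = trial on which the third success occurs; negative binomial, r=3, p=0.187.
P(Y=6) = C(5,2) · p^3 · (1−p)^3
= 10 · 0.0065392 · 0.53737 = 0.0351396

0.03514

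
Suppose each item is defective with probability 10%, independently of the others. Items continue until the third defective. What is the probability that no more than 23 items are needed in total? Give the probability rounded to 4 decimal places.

Finishing within 23 items ⇔ at least 3 successes in the first 23. With X ~ Binomial(23, 0.10), P(Y ≤ 23) = 1 − P(X ≤ 2).
  k=0: C(23,0)·0.10^0·0.90^23 = 0.088629
  k=1: C(23,1)·0.10^1·0.90^22 = 0.226497
  k=2: C(23,2)·0.10^2·0.90^21 = 0.276830
1 − 0.591957 = 0.408043

0.4080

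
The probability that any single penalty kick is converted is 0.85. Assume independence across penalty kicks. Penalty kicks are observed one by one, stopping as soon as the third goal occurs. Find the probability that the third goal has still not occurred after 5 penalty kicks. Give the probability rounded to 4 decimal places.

Needing more than 5 penalty kicks ⇔ fewer than 3 successes in the first 5. With X ~ Binomial(5, 0.85), P(Y > 5) = P(X ≤ 2).
  k=0: C(5,0)·0.85^0·0.15^5 = 0.000076
  k=1: C(5,1)·0.85^1·0.15^4 = 0.002152
  k=2: C(5,2)·0.85^2·0.15^3 = 0.024384
P(X ≤ 2) = 0.026612

0.0266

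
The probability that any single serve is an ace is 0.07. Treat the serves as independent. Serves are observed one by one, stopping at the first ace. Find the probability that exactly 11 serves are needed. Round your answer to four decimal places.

Geometric (trials to first success), p = 0.07.
P(Y = 11) = (1−p)^10 · p = 0.48398 · 0.07 = 0.033879

0.0339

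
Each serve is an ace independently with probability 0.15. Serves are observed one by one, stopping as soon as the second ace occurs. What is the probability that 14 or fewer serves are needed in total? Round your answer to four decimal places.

Finishing within 14 serves ⇔ at least 2 successes in the first 14. With X ~ Binomial(14, 0.15), P(Y ≤ 14) = 1 − P(X ≤ 1).
  k=0: C(14,0)·0.15^0·0.85^14 = 0.102770
  k=1: C(14,1)·0.15^1·0.85^13 = 0.253902
1 − 0.356671 = 0.643329

0.6433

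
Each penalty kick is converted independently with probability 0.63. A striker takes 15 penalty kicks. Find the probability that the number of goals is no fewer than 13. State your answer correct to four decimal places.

X ~ Binomial(15, 0.63); P(X ≥ 13) = Σ C(15,k) p^k (1−p)^(15−k) over k:
  k=13: C(15,13)·0.63^13·0.37^2 = 0.035401
  k=14: C(15,14)·0.63^14·0.37^1 = 0.008611
  k=15: C(15,15)·0.63^15·0.37^0 = 0.000977
Total = 0.044990

0.0450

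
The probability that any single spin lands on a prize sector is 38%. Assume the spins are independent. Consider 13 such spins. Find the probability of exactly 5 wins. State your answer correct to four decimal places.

0.2227

X ~ Binomial(n=13, p=0.38).
P(X=5) = C(13,5) · p^5 · (1−p)^8
= 1287 · 0.0079235 · 0.021834 = 0.222654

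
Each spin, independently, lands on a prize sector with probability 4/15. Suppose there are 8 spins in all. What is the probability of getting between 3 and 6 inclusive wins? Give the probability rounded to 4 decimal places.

0.3628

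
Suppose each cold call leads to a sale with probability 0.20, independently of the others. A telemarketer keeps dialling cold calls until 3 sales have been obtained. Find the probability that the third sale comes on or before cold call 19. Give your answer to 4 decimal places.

Finishing within 19 cold calls ⇔ at least 3 successes in the first 19. With X ~ Binomial(19, 0.20), P(Y ≤ 19) = 1 − P(X ≤ 2).
  k=0: C(19,0)·0.20^0·0.80^19 = 0.014412
  k=1: C(19,1)·0.20^1·0.80^18 = 0.068455
  k=2: C(19,2)·0.20^2·0.80^17 = 0.154023
1 − 0.236889 = 0.763111

0.7631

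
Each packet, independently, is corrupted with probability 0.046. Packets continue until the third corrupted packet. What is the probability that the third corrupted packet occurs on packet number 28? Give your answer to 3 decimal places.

0.011

Y = trial on which the third success occurs; negative binomial, r=3, p=0.046.
P(Y=28) = C(27,2) · p^3 · (1−p)^25
= 351 · 9.7336e-05 · 0.30811 = 0.01053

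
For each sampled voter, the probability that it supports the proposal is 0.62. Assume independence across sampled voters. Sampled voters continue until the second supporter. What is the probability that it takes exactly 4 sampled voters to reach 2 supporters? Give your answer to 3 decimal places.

Y = trial on which the second success occurs; negative binomial, r=2, p=0.62.
P(Y=4) = C(3,1) · p^2 · (1−p)^2
= 3 · 0.3844 · 0.1444 = 0.16652

0.167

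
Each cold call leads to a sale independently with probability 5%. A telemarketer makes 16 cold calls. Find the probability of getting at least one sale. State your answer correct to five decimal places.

P(at least one) = 1 − P(none) = 1 − (1 − 0.05)^16
= 1 − 0.4401267 = 0.5598733

0.55987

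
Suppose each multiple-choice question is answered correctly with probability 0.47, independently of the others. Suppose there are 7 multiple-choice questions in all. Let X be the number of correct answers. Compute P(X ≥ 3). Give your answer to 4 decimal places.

0.7213

X ~ Binomial(7, 0.47); P(X ≥ 3) = Σ C(7,k) p^k (1−p)^(7−k) over k:
  k=3: C(7,3)·0.47^3·0.53^4 = 0.286725
  k=4: C(7,4)·0.47^4·0.53^3 = 0.254265
  k=5: C(7,5)·0.47^5·0.53^2 = 0.135288
  k=6: C(7,6)·0.47^6·0.53^1 = 0.039991
  k=7: C(7,7)·0.47^7·0.53^0 = 0.005066
Total = 0.721335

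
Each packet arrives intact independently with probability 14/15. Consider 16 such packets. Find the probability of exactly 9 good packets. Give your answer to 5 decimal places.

0.00004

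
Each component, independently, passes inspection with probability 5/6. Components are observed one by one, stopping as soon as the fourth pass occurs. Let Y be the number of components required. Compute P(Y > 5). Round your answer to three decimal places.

0.196

Needing more than 5 components ⇔ fewer than 4 successes in the first 5. With X ~ Binomial(5, 0.833333), P(Y > 5) = P(X ≤ 3).
  k=0: C(5,0)·0.833333^0·0.166667^5 = 0.00013
  k=1: C(5,1)·0.833333^1·0.166667^4 = 0.00322
  k=2: C(5,2)·0.833333^2·0.166667^3 = 0.03215
  k=3: C(5,3)·0.833333^3·0.166667^2 = 0.16075
P(X ≤ 3) = 0.19624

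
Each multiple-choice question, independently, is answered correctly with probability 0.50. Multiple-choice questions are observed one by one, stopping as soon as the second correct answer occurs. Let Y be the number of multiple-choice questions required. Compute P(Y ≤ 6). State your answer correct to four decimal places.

Finishing within 6 multiple-choice questions ⇔ at least 2 successes in the first 6. With X ~ Binomial(6, 0.50), P(Y ≤ 6) = 1 − P(X ≤ 1).
  k=0: C(6,0)·0.50^0·0.50^6 = 0.015625
  k=1: C(6,1)·0.50^1·0.50^5 = 0.093750
1 − 0.109375 = 0.890625

0.8906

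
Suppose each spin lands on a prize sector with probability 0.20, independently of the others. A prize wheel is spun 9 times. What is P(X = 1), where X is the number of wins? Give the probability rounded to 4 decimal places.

X ~ Binomial(n=9, p=0.20).
P(X=1) = C(9,1) · p^1 · (1−p)^8
= 9 · 0.2 · 0.16777 = 0.301990

0.3020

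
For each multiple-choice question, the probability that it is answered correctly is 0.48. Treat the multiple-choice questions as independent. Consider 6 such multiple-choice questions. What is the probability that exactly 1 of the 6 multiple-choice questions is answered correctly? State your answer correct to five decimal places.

X ~ Binomial(n=6, p=0.48).
P(X=1) = C(6,1) · p^1 · (1−p)^5
= 6 · 0.48 · 0.03802 = 0.1094988

0.10950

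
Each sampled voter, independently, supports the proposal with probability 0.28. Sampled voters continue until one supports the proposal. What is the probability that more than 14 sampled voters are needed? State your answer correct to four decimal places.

0.0101

Y = number of sampled voters to the first success; geometric, p = 0.28.
P(Y > 14) = P(first 14 all fail) = (1−p)^14 = 0.010061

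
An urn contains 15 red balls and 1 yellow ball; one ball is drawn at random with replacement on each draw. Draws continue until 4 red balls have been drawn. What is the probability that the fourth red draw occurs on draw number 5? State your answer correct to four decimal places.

Y = trial on which the fourth success occurs; negative binomial, r=4, p=0.9375.
P(Y=5) = C(4,3) · p^4 · (1−p)^1
= 4 · 0.77248 · 0.0625 = 0.193119

0.1931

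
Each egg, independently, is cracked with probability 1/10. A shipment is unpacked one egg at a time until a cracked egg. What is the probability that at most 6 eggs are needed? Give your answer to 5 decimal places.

Y = number of eggs to the first success; geometric, p = 0.10.
P(Y ≤ 6) = 1 − (1−p)^6 = 1 − 0.5314410 = 0.4685590

0.46856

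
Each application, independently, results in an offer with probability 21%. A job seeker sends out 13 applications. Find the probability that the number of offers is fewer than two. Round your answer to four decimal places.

X ~ Binomial(13, 0.21); P(X ≤ 1) = Σ C(13,k) p^k (1−p)^(13−k) over k:
  k=0: C(13,0)·0.21^0·0.79^13 = 0.046682
  k=1: C(13,1)·0.21^1·0.79^12 = 0.161320
Total = 0.208002

0.2080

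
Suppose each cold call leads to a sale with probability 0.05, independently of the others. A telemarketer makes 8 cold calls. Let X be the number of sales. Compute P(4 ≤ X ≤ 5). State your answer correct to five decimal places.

0.00037

X ~ Binomial(8, 0.05); P(4 ≤ X ≤ 5) = Σ C(8,k) p^k (1−p)^(8−k) over k:
  k=4: C(8,4)·0.05^4·0.95^4 = 0.0003563
  k=5: C(8,5)·0.05^5·0.95^3 = 0.0000150
Total = 0.0003714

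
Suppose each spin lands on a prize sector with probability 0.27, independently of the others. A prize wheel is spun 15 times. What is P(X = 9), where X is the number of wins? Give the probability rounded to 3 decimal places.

0.006

X ~ Binomial(n=15, p=0.27).
P(X=9) = C(15,9) · p^9 · (1−p)^6
= 5005 · 7.6256e-06 · 0.15133 = 0.00578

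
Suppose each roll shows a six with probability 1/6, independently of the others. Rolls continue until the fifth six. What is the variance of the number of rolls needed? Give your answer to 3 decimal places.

150.000

Y = total rolls until the fifth success; negative binomial with r=5, p=0.166667.
Var(Y) = r(1−p)/p² = 5·0.833333 / 0.166667² = 150.00000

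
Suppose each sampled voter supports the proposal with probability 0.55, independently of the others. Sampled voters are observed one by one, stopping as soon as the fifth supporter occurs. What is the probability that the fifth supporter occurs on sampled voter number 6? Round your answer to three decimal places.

Y = trial on which the fifth success occurs; negative binomial, r=5, p=0.55.
P(Y=6) = C(5,4) · p^5 · (1−p)^1
= 5 · 0.050328 · 0.45 = 0.11324

0.113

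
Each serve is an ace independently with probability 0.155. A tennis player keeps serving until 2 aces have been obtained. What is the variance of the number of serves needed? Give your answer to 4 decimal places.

Y = total serves until the second success; negative binomial with r=2, p=0.155.
Var(Y) = r(1−p)/p² = 2·0.845 / 0.155² = 70.343392

70.3434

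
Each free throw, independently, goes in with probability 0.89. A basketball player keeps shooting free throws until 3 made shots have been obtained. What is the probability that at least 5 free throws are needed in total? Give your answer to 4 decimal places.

Needing more than 4 free throws ⇔ fewer than 3 successes in the first 4. With X ~ Binomial(4, 0.89), P(Y > 4) = P(X ≤ 2).
  k=0: C(4,0)·0.89^0·0.11^4 = 0.000146
  k=1: C(4,1)·0.89^1·0.11^3 = 0.004738
  k=2: C(4,2)·0.89^2·0.11^2 = 0.057506
P(X ≤ 2) = 0.062391

0.0624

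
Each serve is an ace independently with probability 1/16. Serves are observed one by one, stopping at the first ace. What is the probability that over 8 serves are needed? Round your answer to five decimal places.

0.59672

Y = number of serves to the first success; geometric, p = 0.0625.
P(Y > 8) = P(first 8 all fail) = (1−p)^8 = 0.5967195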